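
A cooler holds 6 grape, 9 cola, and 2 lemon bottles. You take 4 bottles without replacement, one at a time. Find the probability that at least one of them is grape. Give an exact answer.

P(no grape) = 11/17 × 10/16 × 9/15 × 8/14 = 7920/57120 = 33/238.
P(at least one) = 1 − 33/238 = 205/238.

205/238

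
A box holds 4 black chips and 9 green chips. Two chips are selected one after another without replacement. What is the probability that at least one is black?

P(no black) = 9/13 × 8/12 = 72/156 = 6/13.
P(at least one) = 1 − 6/13 = 7/13.

7/13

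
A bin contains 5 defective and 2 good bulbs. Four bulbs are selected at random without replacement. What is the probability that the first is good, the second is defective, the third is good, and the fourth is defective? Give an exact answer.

1/21

Multiply the probability of each draw given the previous ones:
P = 2/7 × 5/6 × 1/5 × 4/4 = 40/840 = 1/21.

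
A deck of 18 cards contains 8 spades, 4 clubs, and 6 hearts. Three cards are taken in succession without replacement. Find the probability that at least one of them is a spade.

29/34

P(no spades) = 10/18 × 9/17 × 8/16 = 720/4896 = 5/34.
P(at least one) = 1 − 5/34 = 29/34.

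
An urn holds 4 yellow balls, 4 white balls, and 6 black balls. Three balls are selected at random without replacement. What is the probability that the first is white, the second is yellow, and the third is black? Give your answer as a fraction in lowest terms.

Multiply the probability of each draw given the previous ones:
P = 4/14 × 4/13 × 6/12 = 96/2184 = 4/91.

4/91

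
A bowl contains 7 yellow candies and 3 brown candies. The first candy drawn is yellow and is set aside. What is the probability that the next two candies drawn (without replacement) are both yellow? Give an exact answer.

With the first candy removed, 6 yellow remain out of 9.
P = 6/9 × 5/8 = 30/72 = 5/12.

5/12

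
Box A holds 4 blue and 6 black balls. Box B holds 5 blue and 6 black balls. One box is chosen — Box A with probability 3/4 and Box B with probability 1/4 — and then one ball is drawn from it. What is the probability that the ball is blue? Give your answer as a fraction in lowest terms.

91/220

From Box A: P(blue) = 4/10.
From Box B: P(blue) = 5/11.
Total probability = (3/4)(4/10) + (1/4)(5/11) = 91/220.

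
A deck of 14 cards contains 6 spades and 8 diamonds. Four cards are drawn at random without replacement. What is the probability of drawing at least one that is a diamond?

P(no diamonds) = 6/14 × 5/13 × 4/12 × 3/11 = 360/24024 = 15/1001.
P(at least one) = 1 − 15/1001 = 986/1001.

986/1001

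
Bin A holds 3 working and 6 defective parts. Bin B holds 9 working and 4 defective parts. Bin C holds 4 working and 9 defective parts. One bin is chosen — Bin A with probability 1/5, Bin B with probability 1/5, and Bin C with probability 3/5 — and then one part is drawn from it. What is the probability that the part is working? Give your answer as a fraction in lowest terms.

From Bin A: P(working) = 3/9.
From Bin B: P(working) = 9/13.
From Bin C: P(working) = 4/13.
Total probability = (1/5)(3/9) + (1/5)(9/13) + (3/5)(4/13) = 76/195.

76/195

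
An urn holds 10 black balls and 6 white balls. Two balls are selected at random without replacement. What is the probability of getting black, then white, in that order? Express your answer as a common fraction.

Chain rule:
P = 10/16 × 6/15 = 60/240 = 1/4.

1/4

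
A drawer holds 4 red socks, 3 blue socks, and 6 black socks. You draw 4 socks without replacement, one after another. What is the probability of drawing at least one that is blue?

P(no blue) = 10/13 × 9/12 × 8/11 × 7/10 = 5040/17160 = 42/143.
P(at least one) = 1 − 42/143 = 101/143.

101/143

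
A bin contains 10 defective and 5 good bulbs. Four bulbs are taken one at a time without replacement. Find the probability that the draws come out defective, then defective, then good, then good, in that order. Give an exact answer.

Multiply the probability of each draw given the previous ones:
P = 10/15 × 9/14 × 5/13 × 4/12 = 1800/32760 = 5/91.

5/91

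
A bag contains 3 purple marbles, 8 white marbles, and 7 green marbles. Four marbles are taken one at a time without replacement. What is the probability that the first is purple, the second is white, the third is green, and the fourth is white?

49/3060

Chain rule:
P = 3/18 × 8/17 × 7/16 × 7/15 = 1176/73440 = 49/3060.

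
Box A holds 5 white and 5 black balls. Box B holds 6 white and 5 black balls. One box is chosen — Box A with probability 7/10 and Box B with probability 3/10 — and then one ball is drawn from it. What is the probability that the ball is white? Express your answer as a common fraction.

From Box A: P(white) = 5/10.
From Box B: P(white) = 6/11.
Total probability = (7/10)(5/10) + (3/10)(6/11) = 113/220.

113/220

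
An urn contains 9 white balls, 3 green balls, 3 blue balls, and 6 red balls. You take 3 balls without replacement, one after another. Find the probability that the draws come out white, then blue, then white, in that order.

Each draw changes the counts, so multiply the conditional probabilities along the sequence:
P = 9/21 × 3/20 × 8/19 = 216/7980 = 18/665.

18/665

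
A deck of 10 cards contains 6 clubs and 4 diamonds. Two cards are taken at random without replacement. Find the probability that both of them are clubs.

1/3

P(every draw is a club) = 6/10 × 5/9 = 30/90 = 1/3.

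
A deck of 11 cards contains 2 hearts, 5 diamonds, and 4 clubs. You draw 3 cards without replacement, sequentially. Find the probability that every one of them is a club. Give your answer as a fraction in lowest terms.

4/165

P(all clubs) = 4/11 × 3/10 × 2/9 = 24/990 = 4/165.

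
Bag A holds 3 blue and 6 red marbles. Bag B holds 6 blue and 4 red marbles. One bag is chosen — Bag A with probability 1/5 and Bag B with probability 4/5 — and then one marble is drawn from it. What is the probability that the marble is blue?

From Bag A: P(blue) = 3/9.
From Bag B: P(blue) = 6/10.
Total probability = (1/5)(3/9) + (4/5)(6/10) = 41/75.

41/75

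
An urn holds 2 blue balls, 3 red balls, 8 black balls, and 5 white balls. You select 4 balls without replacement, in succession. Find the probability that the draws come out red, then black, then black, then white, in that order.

7/612

Chain rule:
P = 3/18 × 8/17 × 7/16 × 5/15 = 840/73440 = 7/612.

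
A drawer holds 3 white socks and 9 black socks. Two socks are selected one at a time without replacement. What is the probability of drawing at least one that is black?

P(no black) = 3/12 × 2/11 = 6/132 = 1/22.
P(at least one) = 1 − 1/22 = 21/22.

21/22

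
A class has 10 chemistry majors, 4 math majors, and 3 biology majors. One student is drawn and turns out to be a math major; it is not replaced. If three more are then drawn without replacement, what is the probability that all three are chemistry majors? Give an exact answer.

3/14

With the first student removed, 10 chemistry majors remain out of 16.
P = 10/16 × 9/15 × 8/14 = 720/3360 = 3/14.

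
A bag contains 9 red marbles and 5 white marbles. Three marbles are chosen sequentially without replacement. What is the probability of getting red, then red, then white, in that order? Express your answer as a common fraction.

15/91

Chain rule:
P = 9/14 × 8/13 × 5/12 = 360/2184 = 15/91.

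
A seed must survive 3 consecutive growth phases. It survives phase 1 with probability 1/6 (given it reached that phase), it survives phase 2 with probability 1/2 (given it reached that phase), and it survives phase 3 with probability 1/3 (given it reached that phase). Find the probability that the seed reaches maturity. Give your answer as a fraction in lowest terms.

1/36

Multiplying along the chain,
P = 1/6 × 1/2 × 1/3 = 1/36.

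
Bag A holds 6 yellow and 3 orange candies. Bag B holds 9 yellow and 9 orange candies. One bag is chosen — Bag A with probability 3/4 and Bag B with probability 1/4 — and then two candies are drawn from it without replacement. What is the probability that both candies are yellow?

From Bag A: P(both yellow) = (6/9)(5/8) = 5/12.
From Bag B: P(both yellow) = (9/18)(8/17) = 4/17.
Total probability = (3/4)(5/12) + (1/4)(4/17) = 101/272.

101/272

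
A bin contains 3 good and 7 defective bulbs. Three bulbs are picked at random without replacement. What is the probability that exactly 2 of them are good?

7/40

One ordering (good drawn first) has probability 3/10 × 2/9 × 7/8 = 42/720 = 7/120.
There are C(3,2) = 3 such orderings, each equally likely, so P = 3 × 7/120 = 7/40.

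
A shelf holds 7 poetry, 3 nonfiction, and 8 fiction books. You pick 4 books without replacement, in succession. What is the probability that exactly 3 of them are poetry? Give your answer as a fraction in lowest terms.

One ordering (poetry drawn first) has probability 7/18 × 6/17 × 5/16 × 11/15 = 2310/73440 = 77/2448.
There are C(4,3) = 4 such orderings, each equally likely, so P = 4 × 77/2448 = 77/612.

77/612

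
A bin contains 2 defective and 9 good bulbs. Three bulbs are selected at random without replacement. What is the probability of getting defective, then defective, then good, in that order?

1/55

Multiply the probability of each draw given the previous ones:
P = 2/11 × 1/10 × 9/9 = 18/990 = 1/55.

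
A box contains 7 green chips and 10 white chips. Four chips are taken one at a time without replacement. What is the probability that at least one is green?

P(no green) = 10/17 × 9/16 × 8/15 × 7/14 = 5040/57120 = 3/34.
P(at least one) = 1 − 3/34 = 31/34.

31/34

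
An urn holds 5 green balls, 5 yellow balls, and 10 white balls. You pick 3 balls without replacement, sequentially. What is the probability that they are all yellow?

P(every draw is yellow) = 5/20 × 4/19 × 3/18 = 60/6840 = 1/114.

1/114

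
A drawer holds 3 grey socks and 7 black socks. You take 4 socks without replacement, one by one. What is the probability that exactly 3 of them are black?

1/2

One ordering (black drawn first) has probability 7/10 × 6/9 × 5/8 × 3/7 = 630/5040 = 1/8.
There are C(4,3) = 4 such orderings, each equally likely, so P = 4 × 1/8 = 1/2.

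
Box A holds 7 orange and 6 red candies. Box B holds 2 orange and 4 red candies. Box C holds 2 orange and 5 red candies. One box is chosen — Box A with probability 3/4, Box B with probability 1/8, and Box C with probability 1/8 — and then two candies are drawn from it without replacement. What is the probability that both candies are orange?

From Box A: P(both orange) = (7/13)(6/12) = 7/26.
From Box B: P(both orange) = (2/6)(1/5) = 1/15.
From Box C: P(both orange) = (2/7)(1/6) = 1/21.
Total probability = (3/4)(7/26) + (1/8)(1/15) + (1/8)(1/21) = 787/3640.

787/3640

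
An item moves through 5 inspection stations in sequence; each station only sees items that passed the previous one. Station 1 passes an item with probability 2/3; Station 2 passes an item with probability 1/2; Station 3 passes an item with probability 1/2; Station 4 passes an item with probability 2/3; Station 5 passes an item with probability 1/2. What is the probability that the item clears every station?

Multiplying along the chain,
P = 2/3 × 1/2 × 1/2 × 2/3 × 1/2 = 4/72 = 1/18.

1/18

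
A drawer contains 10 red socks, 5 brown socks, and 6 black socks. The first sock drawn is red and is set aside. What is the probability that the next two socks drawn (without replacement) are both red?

18/95

With the first sock removed, 9 red remain out of 20.
P = 9/20 × 8/19 = 72/380 = 18/95.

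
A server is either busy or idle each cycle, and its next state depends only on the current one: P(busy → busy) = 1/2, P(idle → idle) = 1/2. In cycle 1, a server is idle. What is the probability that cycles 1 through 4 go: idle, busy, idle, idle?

Cycle 1 is given. For each transition, use the conditional probability from the current state:
P(busy | idle) = 1/2; P(idle | busy) = 1/2; P(idle | idle) = 1/2.
P = 1/2 × 1/2 × 1/2 = 1/8.

1/8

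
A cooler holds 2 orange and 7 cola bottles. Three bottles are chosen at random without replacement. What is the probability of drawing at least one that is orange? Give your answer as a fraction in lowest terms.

P(no orange) = 7/9 × 6/8 × 5/7 = 210/504 = 5/12.
P(at least one) = 1 − 5/12 = 7/12.

7/12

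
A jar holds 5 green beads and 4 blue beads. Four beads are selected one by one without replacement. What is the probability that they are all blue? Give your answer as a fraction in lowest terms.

1/126

P(all blue) = 4/9 × 3/8 × 2/7 × 1/6 = 24/3024 = 1/126.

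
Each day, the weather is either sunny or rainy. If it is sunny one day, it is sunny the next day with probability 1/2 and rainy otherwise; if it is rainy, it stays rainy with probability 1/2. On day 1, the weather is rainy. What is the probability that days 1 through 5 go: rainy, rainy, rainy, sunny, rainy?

Day 1 is given. For each transition, use the conditional probability from the current state:
P(rainy | rainy) = 1/2; P(rainy | rainy) = 1/2; P(sunny | rainy) = 1/2; P(rainy | sunny) = 1/2.
P = 1/2 × 1/2 × 1/2 × 1/2 = 1/16.

1/16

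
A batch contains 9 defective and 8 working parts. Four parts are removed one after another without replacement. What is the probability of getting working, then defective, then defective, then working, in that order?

6/85

Chain rule:
P = 8/17 × 9/16 × 8/15 × 7/14 = 4032/57120 = 6/85.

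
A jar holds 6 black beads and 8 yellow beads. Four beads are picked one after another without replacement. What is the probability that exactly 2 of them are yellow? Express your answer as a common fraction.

One ordering (yellow drawn first) has probability 8/14 × 7/13 × 6/12 × 5/11 = 1680/24024 = 10/143.
There are C(4,2) = 6 such orderings, each equally likely, so P = 6 × 10/143 = 60/143.

60/143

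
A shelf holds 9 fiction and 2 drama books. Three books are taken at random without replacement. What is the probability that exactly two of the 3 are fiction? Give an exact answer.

One ordering (fiction drawn first) has probability 9/11 × 8/10 × 2/9 = 144/990 = 8/55.
There are C(3,2) = 3 such orderings, each equally likely, so P = 3 × 8/55 = 24/55.

24/55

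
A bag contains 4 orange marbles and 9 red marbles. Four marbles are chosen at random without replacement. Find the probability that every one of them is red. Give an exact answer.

126/715

P = 9/13 × 8/12 × 7/11 × 6/10 = 3024/17160 = 126/715.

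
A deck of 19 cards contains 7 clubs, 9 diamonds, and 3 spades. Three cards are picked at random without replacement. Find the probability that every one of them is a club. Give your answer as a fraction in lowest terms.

P = 7/19 × 6/18 × 5/17 = 210/5814 = 35/969.

35/969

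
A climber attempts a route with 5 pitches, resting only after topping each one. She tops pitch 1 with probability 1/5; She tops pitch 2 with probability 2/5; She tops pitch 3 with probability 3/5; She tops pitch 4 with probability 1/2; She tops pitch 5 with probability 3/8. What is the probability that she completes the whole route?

The events are sequential, so multiply the conditional probabilities:
P = 1/5 × 2/5 × 3/5 × 1/2 × 3/8 = 18/2000 = 9/1000.

9/1000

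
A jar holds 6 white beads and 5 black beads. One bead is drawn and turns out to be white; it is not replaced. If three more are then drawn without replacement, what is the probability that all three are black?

1/12

After the first draw, 5 of the remaining 10 beads are black.
P = 5/10 × 4/9 × 3/8 = 60/720 = 1/12.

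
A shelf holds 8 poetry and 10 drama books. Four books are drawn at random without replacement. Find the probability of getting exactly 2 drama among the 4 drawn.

7/17

One ordering (drama drawn first) has probability 10/18 × 9/17 × 8/16 × 7/15 = 5040/73440 = 7/102.
There are C(4,2) = 6 such orderings, each equally likely, so P = 6 × 7/102 = 7/17.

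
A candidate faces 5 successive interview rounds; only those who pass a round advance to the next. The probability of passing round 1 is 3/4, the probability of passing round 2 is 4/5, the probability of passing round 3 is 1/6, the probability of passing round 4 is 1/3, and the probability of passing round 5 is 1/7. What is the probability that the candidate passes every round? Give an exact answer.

The events are sequential, so multiply the conditional probabilities:
P = 3/4 × 4/5 × 1/6 × 1/3 × 1/7 = 12/2520 = 1/210.

1/210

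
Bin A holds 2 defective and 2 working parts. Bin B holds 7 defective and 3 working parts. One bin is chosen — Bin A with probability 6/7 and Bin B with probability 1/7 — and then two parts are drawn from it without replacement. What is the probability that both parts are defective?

22/105

From Bin A: P(both defective) = (2/4)(1/3) = 1/6.
From Bin B: P(both defective) = (7/10)(6/9) = 7/15.
Total probability = (6/7)(1/6) + (1/7)(7/15) = 22/105.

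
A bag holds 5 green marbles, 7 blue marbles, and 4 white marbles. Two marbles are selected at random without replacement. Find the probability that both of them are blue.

7/40

P(all blue) = 7/16 × 6/15 = 42/240 = 7/40.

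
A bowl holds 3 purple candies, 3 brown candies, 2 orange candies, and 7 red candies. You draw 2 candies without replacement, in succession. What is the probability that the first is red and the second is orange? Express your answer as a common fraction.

1/15

Multiply the probability of each draw given the previous ones:
P = 7/15 × 2/14 = 14/210 = 1/15.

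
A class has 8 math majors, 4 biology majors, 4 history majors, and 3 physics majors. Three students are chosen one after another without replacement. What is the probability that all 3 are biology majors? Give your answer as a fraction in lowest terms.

P(every draw is a biology major) = 4/19 × 3/18 × 2/17 = 24/5814 = 4/969.

4/969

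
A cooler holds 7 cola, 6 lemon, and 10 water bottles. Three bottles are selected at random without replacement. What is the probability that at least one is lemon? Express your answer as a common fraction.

1091/1771

P(no lemon) = 17/23 × 16/22 × 15/21 = 4080/10626 = 680/1771.
P(at least one) = 1 − 680/1771 = 1091/1771.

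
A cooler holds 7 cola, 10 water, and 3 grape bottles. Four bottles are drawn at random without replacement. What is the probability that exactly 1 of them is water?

80/323

One ordering (water drawn first) has probability 10/20 × 10/19 × 9/18 × 8/17 = 7200/116280 = 20/323.
There are C(4,1) = 4 such orderings, each equally likely, so P = 4 × 20/323 = 80/323.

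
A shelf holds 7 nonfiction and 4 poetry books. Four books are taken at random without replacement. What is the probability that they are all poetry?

P(all poetry) = 4/11 × 3/10 × 2/9 × 1/8 = 24/7920 = 1/330.

1/330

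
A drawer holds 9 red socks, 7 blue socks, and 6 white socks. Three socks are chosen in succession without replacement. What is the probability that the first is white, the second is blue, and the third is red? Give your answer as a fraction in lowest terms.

9/220

Each draw changes the counts, so multiply the conditional probabilities along the sequence:
P = 6/22 × 7/21 × 9/20 = 378/9240 = 9/220.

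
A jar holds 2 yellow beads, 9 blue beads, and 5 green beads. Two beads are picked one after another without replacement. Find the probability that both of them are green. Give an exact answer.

1/12

P = 5/16 × 4/15 = 20/240 = 1/12.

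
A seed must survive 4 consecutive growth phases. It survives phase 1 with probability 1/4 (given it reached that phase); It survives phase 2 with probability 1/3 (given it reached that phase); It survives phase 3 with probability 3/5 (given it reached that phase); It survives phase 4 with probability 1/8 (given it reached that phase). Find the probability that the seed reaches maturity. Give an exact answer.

1/160

Each stage is reached only if all earlier stages succeed, so
P = 1/4 × 1/3 × 3/5 × 1/8 = 3/480 = 1/160.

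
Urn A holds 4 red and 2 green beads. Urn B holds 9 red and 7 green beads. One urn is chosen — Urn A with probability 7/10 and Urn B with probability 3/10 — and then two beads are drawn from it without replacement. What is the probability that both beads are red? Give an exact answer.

37/100

From Urn A: P(both red) = (4/6)(3/5) = 2/5.
From Urn B: P(both red) = (9/16)(8/15) = 3/10.
Total probability = (7/10)(2/5) + (3/10)(3/10) = 37/100.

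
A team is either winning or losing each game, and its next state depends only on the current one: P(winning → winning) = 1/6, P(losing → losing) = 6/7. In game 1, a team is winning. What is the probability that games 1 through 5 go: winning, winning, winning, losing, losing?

Game 1 is given. For each transition, use the conditional probability from the current state:
P(winning | winning) = 1/6; P(winning | winning) = 1/6; P(losing | winning) = 5/6; P(losing | losing) = 6/7.
P = 1/6 × 1/6 × 5/6 × 6/7 = 30/1512 = 5/252.

5/252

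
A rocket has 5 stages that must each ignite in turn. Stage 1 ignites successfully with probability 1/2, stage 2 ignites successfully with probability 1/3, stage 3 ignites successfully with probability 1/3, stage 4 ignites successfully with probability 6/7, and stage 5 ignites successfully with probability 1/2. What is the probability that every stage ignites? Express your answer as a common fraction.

The events are sequential, so multiply the conditional probabilities:
P = 1/2 × 1/3 × 1/3 × 6/7 × 1/2 = 6/252 = 1/42.

1/42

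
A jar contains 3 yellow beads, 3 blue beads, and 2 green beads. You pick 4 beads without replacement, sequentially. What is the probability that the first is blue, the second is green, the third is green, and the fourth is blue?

1/140

Multiply the probability of each draw given the previous ones:
P = 3/8 × 2/7 × 1/6 × 2/5 = 12/1680 = 1/140.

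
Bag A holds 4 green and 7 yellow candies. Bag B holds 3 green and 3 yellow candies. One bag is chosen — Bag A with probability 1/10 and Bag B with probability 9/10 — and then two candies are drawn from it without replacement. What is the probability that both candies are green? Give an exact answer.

From Bag A: P(both green) = (4/11)(3/10) = 6/55.
From Bag B: P(both green) = (3/6)(2/5) = 1/5.
Total probability = (1/10)(6/55) + (9/10)(1/5) = 21/110.

21/110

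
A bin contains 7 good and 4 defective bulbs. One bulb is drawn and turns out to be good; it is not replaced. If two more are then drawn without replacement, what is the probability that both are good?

With the first bulb removed, 6 good remain out of 10.
P = 6/10 × 5/9 = 30/90 = 1/3.

1/3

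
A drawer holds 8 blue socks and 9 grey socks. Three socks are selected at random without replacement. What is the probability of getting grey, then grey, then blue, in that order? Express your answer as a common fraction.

12/85

Multiply the probability of each draw given the previous ones:
P = 9/17 × 8/16 × 8/15 = 576/4080 = 12/85.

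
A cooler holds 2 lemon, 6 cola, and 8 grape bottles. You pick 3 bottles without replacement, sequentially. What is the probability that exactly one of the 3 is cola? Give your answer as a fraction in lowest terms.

One ordering (cola drawn first) has probability 6/16 × 10/15 × 9/14 = 540/3360 = 9/56.
There are C(3,1) = 3 such orderings, each equally likely, so P = 3 × 9/56 = 27/56.

27/56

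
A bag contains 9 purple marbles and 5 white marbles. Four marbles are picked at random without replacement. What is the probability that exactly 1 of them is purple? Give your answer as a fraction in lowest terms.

90/1001

One ordering (purple drawn first) has probability 9/14 × 5/13 × 4/12 × 3/11 = 540/24024 = 45/2002.
There are C(4,1) = 4 such orderings, each equally likely, so P = 4 × 45/2002 = 90/1001.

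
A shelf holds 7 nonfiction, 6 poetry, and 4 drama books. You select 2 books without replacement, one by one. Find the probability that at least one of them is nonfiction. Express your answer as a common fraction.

P(no nonfiction) = 10/17 × 9/16 = 90/272 = 45/136.
P(at least one) = 1 − 45/136 = 91/136.

91/136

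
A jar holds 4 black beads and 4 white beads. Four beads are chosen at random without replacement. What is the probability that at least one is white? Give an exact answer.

P(no white) = 4/8 × 3/7 × 2/6 × 1/5 = 24/1680 = 1/70.
P(at least one) = 1 − 1/70 = 69/70.

69/70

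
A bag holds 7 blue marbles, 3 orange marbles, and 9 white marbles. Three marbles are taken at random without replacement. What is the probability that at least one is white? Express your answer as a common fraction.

283/323

P(no white) = 10/19 × 9/18 × 8/17 = 720/5814 = 40/323.
P(at least one) = 1 − 40/323 = 283/323.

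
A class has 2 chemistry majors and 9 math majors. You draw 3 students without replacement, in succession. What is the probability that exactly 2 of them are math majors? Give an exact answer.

24/55

One ordering (math majors drawn first) has probability 9/11 × 8/10 × 2/9 = 144/990 = 8/55.
There are C(3,2) = 3 such orderings, each equally likely, so P = 3 × 8/55 = 24/55.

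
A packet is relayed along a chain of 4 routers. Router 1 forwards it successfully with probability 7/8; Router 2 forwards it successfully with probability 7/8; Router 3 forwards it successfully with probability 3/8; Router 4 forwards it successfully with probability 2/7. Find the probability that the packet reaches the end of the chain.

21/256

Each stage is reached only if all earlier stages succeed, so
P = 7/8 × 7/8 × 3/8 × 2/7 = 294/3584 = 21/256.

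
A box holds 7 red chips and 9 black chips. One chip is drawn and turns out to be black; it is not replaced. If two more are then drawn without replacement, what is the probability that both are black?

With the first chip removed, 8 black remain out of 15.
P = 8/15 × 7/14 = 56/210 = 4/15.

4/15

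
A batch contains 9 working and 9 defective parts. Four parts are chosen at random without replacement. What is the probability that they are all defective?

P(all defective) = 9/18 × 8/17 × 7/16 × 6/15 = 3024/73440 = 7/170.

7/170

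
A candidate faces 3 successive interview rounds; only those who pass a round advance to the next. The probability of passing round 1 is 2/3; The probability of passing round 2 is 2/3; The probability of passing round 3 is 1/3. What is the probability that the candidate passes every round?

Each stage is reached only if all earlier stages succeed, so
P = 2/3 × 2/3 × 1/3 = 4/27.

4/27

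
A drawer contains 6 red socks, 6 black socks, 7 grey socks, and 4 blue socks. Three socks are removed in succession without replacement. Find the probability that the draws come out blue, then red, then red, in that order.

Multiply the probability of each draw given the previous ones:
P = 4/23 × 6/22 × 5/21 = 120/10626 = 20/1771.

20/1771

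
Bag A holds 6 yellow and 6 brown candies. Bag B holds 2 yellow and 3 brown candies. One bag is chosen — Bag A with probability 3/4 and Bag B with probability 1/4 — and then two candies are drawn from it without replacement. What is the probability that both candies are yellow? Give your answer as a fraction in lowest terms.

43/220

From Bag A: P(both yellow) = (6/12)(5/11) = 5/22.
From Bag B: P(both yellow) = (2/5)(1/4) = 1/10.
Total probability = (3/4)(5/22) + (1/4)(1/10) = 43/220.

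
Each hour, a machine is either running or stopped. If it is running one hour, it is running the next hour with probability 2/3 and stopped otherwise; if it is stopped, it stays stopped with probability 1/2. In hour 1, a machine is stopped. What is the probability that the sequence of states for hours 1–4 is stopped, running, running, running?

Hour 1 is given. For each transition, use the conditional probability from the current state:
P(running | stopped) = 1/2; P(running | running) = 2/3; P(running | running) = 2/3.
P = 1/2 × 2/3 × 2/3 = 4/18 = 2/9.

2/9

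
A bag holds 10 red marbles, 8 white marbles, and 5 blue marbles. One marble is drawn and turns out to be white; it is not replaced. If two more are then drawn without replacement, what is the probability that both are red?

After the first draw, 10 of the remaining 22 marbles are red.
P = 10/22 × 9/21 = 90/462 = 15/77.

15/77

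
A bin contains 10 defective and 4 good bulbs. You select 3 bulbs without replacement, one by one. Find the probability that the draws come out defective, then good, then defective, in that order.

Chain rule:
P = 10/14 × 4/13 × 9/12 = 360/2184 = 15/91.

15/91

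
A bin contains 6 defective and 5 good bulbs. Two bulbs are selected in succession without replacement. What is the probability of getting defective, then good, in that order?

3/11

Chain rule:
P = 6/11 × 5/10 = 30/110 = 3/11.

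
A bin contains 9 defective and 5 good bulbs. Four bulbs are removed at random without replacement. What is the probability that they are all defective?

P(all defective) = 9/14 × 8/13 × 7/12 × 6/11 = 3024/24024 = 18/143.

18/143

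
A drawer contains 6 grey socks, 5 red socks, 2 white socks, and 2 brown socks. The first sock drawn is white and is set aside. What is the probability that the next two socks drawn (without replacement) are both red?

With the first sock removed, 5 red remain out of 14.
P = 5/14 × 4/13 = 20/182 = 10/91.

10/91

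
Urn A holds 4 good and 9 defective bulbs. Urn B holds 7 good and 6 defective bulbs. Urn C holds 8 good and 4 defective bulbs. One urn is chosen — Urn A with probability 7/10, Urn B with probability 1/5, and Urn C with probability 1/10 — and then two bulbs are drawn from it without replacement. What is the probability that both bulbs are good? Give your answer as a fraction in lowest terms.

From Urn A: P(both good) = (4/13)(3/12) = 1/13.
From Urn B: P(both good) = (7/13)(6/12) = 7/26.
From Urn C: P(both good) = (8/12)(7/11) = 14/33.
Total probability = (7/10)(1/13) + (1/5)(7/26) + (1/10)(14/33) = 322/2145.

322/2145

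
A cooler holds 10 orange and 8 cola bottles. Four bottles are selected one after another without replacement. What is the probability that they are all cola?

P(every draw is cola) = 8/18 × 7/17 × 6/16 × 5/15 = 1680/73440 = 7/306.

7/306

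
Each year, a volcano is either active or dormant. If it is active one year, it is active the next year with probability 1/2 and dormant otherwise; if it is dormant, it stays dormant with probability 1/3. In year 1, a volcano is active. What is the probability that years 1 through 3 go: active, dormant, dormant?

1/6

Year 1 is given. For each transition, use the conditional probability from the current state:
P(dormant | active) = 1/2; P(dormant | dormant) = 1/3.
P = 1/2 × 1/3 = 1/6.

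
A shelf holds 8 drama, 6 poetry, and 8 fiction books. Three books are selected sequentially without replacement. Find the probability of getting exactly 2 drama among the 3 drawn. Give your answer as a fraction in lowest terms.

One ordering (drama drawn first) has probability 8/22 × 7/21 × 14/20 = 784/9240 = 14/165.
There are C(3,2) = 3 such orderings, each equally likely, so P = 3 × 14/165 = 14/55.

14/55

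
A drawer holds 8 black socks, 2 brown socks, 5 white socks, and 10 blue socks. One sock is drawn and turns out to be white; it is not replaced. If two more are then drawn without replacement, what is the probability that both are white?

After the first draw, 4 of the remaining 24 socks are white.
P = 4/24 × 3/23 = 12/552 = 1/46.

1/46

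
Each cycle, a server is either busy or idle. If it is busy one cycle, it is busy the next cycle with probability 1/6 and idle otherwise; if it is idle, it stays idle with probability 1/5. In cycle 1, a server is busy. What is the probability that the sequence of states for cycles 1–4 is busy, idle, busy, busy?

1/9

Cycle 1 is given. For each transition, use the conditional probability from the current state:
P(idle | busy) = 5/6; P(busy | idle) = 4/5; P(busy | busy) = 1/6.
P = 5/6 × 4/5 × 1/6 = 20/180 = 1/9.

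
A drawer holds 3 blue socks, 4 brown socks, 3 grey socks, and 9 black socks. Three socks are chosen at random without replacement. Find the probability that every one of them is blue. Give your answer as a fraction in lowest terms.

P = 3/19 × 2/18 × 1/17 = 6/5814 = 1/969.

1/969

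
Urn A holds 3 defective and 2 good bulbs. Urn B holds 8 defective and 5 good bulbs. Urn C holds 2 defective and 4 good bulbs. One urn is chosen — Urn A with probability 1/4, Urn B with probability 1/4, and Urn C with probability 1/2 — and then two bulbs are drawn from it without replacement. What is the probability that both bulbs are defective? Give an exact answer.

103/520

From Urn A: P(both defective) = (3/5)(2/4) = 3/10.
From Urn B: P(both defective) = (8/13)(7/12) = 14/39.
From Urn C: P(both defective) = (2/6)(1/5) = 1/15.
Total probability = (1/4)(3/10) + (1/4)(14/39) + (1/2)(1/15) = 103/520.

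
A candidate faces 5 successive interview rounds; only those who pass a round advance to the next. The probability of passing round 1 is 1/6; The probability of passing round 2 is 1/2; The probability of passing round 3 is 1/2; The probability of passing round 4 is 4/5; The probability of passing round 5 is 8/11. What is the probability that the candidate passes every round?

The events are sequential, so multiply the conditional probabilities:
P = 1/6 × 1/2 × 1/2 × 4/5 × 8/11 = 32/1320 = 4/165.

4/165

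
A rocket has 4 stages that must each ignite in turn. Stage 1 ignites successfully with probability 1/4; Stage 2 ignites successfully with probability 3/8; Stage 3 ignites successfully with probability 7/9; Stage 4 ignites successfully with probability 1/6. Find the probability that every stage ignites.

The events are sequential, so multiply the conditional probabilities:
P = 1/4 × 3/8 × 7/9 × 1/6 = 21/1728 = 7/576.

7/576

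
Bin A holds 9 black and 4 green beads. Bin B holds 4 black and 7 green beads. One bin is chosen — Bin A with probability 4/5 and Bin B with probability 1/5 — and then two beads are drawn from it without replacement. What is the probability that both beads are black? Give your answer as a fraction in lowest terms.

1398/3575

From Bin A: P(both black) = (9/13)(8/12) = 6/13.
From Bin B: P(both black) = (4/11)(3/10) = 6/55.
Total probability = (4/5)(6/13) + (1/5)(6/55) = 1398/3575.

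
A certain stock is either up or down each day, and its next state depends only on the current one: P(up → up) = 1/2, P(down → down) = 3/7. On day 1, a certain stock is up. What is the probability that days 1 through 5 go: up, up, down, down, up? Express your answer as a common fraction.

Day 1 is given. For each transition, use the conditional probability from the current state:
P(up | up) = 1/2; P(down | up) = 1/2; P(down | down) = 3/7; P(up | down) = 4/7.
P = 1/2 × 1/2 × 3/7 × 4/7 = 12/196 = 3/49.

3/49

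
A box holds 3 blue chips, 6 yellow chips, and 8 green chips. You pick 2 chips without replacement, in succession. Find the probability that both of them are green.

P = 8/17 × 7/16 = 56/272 = 7/34.

7/34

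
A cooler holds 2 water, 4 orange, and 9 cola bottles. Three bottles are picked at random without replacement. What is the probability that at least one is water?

13/35

P(no water) = 13/15 × 12/14 × 11/13 = 1716/2730 = 22/35.
P(at least one) = 1 − 22/35 = 13/35.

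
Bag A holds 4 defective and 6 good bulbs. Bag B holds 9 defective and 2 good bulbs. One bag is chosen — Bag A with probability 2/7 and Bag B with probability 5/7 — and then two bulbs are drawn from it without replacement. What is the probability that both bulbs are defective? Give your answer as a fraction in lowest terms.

From Bag A: P(both defective) = (4/10)(3/9) = 2/15.
From Bag B: P(both defective) = (9/11)(8/10) = 36/55.
Total probability = (2/7)(2/15) + (5/7)(36/55) = 584/1155.

584/1155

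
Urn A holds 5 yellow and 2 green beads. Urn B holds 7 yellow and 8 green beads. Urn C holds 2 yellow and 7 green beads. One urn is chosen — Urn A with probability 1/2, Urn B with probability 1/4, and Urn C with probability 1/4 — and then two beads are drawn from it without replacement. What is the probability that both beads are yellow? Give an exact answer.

From Urn A: P(both yellow) = (5/7)(4/6) = 10/21.
From Urn B: P(both yellow) = (7/15)(6/14) = 1/5.
From Urn C: P(both yellow) = (2/9)(1/8) = 1/36.
Total probability = (1/2)(10/21) + (1/4)(1/5) + (1/4)(1/36) = 1487/5040.

1487/5040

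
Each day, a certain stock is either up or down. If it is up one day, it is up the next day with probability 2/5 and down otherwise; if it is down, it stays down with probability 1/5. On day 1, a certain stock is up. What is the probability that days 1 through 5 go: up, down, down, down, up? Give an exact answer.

12/625

Day 1 is given. For each transition, use the conditional probability from the current state:
P(down | up) = 3/5; P(down | down) = 1/5; P(down | down) = 1/5; P(up | down) = 4/5.
P = 3/5 × 1/5 × 1/5 × 4/5 = 12/625.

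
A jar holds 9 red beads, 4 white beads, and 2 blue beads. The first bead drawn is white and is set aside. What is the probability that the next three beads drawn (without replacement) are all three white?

1/364

With the first bead removed, 3 white remain out of 14.
P = 3/14 × 2/13 × 1/12 = 6/2184 = 1/364.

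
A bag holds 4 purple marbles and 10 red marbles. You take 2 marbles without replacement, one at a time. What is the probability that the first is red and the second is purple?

20/91

Multiply the probability of each draw given the previous ones:
P = 10/14 × 4/13 = 40/182 = 20/91.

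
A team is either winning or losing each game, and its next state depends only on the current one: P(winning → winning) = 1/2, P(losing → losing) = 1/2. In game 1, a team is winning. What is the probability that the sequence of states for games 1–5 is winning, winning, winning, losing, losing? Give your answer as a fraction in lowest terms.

Game 1 is given. For each transition, use the conditional probability from the current state:
P(winning | winning) = 1/2; P(winning | winning) = 1/2; P(losing | winning) = 1/2; P(losing | losing) = 1/2.
P = 1/2 × 1/2 × 1/2 × 1/2 = 1/16.

1/16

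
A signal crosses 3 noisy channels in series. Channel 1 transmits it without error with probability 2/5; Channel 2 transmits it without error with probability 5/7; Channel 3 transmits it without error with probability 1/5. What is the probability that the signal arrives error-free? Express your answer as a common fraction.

2/35

The events are sequential, so multiply the conditional probabilities:
P = 2/5 × 5/7 × 1/5 = 10/175 = 2/35.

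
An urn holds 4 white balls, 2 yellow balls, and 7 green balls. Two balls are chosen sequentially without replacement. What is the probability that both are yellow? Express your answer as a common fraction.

1/78

P = 2/13 × 1/12 = 2/156 = 1/78.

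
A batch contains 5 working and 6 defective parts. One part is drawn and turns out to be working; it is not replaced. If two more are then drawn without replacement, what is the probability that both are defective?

1/3

After the first draw, 6 of the remaining 10 parts are defective.
P = 6/10 × 5/9 = 30/90 = 1/3.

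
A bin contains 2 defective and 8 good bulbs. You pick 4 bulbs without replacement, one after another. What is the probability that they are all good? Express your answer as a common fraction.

P(every draw is good) = 8/10 × 7/9 × 6/8 × 5/7 = 1680/5040 = 1/3.

1/3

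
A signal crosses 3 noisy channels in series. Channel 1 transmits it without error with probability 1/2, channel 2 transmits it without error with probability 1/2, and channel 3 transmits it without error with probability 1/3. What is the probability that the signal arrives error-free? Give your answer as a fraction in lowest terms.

1/12

Each stage is reached only if all earlier stages succeed, so
P = 1/2 × 1/2 × 1/3 = 1/12.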